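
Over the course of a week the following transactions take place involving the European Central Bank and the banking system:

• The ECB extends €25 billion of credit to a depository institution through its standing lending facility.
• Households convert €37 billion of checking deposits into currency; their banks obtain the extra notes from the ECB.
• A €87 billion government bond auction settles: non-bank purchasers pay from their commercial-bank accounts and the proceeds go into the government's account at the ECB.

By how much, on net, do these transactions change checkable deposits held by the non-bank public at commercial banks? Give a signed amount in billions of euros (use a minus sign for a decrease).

Discount-window loan €25 billion: the counterparty is a bank, so public deposits are unchanged → 0.
Currency withdrawal €37 billion: non-bank counterparties' bank balances fall → −€37B.
Government account inflow €87 billion: non-bank counterparties' bank balances fall → −€87B.
Net: 0 − 37 − 87 = -€124 billion.

-€124 billion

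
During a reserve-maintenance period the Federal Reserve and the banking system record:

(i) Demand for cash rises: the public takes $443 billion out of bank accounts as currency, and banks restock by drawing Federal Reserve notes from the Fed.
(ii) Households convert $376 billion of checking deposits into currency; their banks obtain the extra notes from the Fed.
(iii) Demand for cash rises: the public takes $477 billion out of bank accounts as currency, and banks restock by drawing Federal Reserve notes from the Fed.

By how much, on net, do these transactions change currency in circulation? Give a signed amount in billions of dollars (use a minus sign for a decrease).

Currency withdrawal $443 billion: notes leave the central bank → +$443B.
Currency withdrawal $376 billion: notes leave the central bank → +$376B.
Currency withdrawal $477 billion: notes leave the central bank → +$477B.
Net: 443 + 376 + 477 = +$1296 billion.

+$1296 billion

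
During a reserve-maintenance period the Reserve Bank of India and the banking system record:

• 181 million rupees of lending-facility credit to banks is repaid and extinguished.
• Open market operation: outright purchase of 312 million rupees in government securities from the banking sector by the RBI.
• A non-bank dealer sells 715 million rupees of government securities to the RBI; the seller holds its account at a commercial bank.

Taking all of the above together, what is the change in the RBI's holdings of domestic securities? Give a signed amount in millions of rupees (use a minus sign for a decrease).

RBI balance sheet:
  Assets:      Securities +1027M, Loans to banks −181M
  Liabilities: Bank reserves +846M
Commercial banking system:
  Assets:      Reserves at CB +846M, Securities −312M
  Liabilities: Checkable deposits +715M, Borrowings from CB −181M
So the change in the RBI's holdings of domestic securities is +1027 million.

+1027 million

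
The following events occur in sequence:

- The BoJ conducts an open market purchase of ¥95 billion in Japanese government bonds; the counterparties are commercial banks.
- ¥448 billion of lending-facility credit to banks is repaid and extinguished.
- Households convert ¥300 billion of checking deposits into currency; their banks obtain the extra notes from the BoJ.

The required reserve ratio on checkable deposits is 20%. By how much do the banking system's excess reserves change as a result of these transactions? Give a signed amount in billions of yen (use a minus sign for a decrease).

OMO purchase (from banks) ¥95 billion: reserves +¥95B, deposits 0.
Discount-window repayment ¥448 billion: reserves −¥448B, deposits 0.
Currency withdrawal ¥300 billion: reserves −¥300B, deposits −¥300B.
Totals: Δreserves = −¥653B, Δdeposits = −¥300B.
Δrequired reserves = 20% × −¥300B = −¥60B.
Δexcess reserves = Δreserves − Δrequired = −¥653B − (−¥60B) = -¥593 billion.

-¥593 billion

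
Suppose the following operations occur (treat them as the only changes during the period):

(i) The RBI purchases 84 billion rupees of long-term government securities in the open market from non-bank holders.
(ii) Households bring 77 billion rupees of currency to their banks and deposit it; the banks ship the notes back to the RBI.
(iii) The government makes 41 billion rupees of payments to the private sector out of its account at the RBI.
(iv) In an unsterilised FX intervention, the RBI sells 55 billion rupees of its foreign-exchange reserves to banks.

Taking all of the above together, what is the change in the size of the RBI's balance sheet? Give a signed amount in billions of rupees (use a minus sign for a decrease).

+29 billion

Asset purchase (from non-banks) 84 billion rupees: an RBI asset is acquired → +84B.
Currency deposit 77 billion rupees: only the composition of liabilities changes → 0.
Government spending 41 billion rupees: only the composition of liabilities changes → 0.
FX sale 55 billion rupees: an RBI asset is shed → −55B.
Net: 84 + 0 + 0 − 55 = +29 billion.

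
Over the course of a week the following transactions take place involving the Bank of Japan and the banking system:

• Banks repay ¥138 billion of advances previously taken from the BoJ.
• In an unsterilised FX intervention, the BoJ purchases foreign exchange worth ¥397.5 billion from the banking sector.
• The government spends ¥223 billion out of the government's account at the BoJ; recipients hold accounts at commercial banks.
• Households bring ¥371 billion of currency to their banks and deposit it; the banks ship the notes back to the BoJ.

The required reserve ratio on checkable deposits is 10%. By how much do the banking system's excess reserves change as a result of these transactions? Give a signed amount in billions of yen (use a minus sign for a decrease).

+¥794.1 billion

Discount-window repayment ¥138 billion: reserves −¥138B, deposits 0.
FX purchase ¥397.5 billion: reserves +¥397.5B, deposits 0.
Government spending ¥223 billion: reserves +¥223B, deposits +¥223B.
Currency deposit ¥371 billion: reserves +¥371B, deposits +¥371B.
Totals: Δreserves = +¥853.5B, Δdeposits = +¥594B.
Δrequired reserves = 10% × +¥594B = +¥59.4B.
Δexcess reserves = Δreserves − Δrequired = +¥853.5B − (+¥59.4B) = +¥794.1 billion.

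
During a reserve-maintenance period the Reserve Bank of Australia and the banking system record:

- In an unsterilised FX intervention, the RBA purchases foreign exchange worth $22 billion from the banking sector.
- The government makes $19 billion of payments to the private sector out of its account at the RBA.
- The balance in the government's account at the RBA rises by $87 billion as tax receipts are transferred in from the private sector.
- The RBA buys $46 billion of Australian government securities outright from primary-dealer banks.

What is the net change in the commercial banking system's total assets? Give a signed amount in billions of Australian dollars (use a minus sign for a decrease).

-$68 billion

FX purchase $22 billion: just an asset swap on bank balance sheets → 0.
Government spending $19 billion: bank balance sheets expand → +$19B.
Government account inflow $87 billion: bank balance sheets shrink → −$87B.
OMO purchase (from banks) $46 billion: just an asset swap on bank balance sheets → 0.
Net: 0 + 19 − 87 + 0 = -$68 billion.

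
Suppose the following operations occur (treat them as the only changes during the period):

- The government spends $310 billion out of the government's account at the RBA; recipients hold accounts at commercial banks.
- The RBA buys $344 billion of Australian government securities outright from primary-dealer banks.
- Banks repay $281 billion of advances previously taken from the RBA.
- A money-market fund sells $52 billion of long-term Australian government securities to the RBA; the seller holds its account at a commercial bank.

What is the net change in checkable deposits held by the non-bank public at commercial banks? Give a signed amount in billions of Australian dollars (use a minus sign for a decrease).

+$362 billion

RBA balance sheet:
  Assets:      Securities +$396B, Loans to banks −$281B
  Liabilities: Bank reserves +$425B, Government deposits −$310B
Commercial banking system:
  Assets:      Reserves at CB +$425B, Securities −$344B
  Liabilities: Checkable deposits +$362B, Borrowings from CB −$281B
So the change in checkable deposits held by the non-bank public at commercial banks is +$362 billion.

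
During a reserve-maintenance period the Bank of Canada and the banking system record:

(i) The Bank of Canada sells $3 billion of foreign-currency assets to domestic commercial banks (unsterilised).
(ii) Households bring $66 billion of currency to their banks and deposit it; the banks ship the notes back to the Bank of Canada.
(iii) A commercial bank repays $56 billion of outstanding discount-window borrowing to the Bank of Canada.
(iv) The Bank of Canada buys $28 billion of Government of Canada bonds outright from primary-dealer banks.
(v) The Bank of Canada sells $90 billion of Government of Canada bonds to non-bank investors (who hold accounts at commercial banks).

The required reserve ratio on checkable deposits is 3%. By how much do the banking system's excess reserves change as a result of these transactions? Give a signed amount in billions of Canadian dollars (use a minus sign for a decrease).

FX sale $3 billion: reserves −$3B, deposits 0.
Currency deposit $66 billion: reserves +$66B, deposits +$66B.
Discount-window repayment $56 billion: reserves −$56B, deposits 0.
OMO purchase (from banks) $28 billion: reserves +$28B, deposits 0.
Asset sale (to non-banks) $90 billion: reserves −$90B, deposits −$90B.
Totals: Δreserves = −$55B, Δdeposits = −$24B.
Δrequired reserves = 3% × −$24B = −$0.72B.
Δexcess reserves = Δreserves − Δrequired = −$55B − (−$0.72B) = -$54.28 billion.

-$54.28 billion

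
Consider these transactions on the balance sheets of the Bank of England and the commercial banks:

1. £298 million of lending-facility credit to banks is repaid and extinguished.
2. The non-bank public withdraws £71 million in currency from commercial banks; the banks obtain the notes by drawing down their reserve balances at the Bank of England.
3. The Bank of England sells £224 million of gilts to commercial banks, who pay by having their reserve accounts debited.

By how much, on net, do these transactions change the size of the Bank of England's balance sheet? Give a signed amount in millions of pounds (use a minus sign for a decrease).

-£522 million

Bank of England balance sheet:
  Assets:      Securities −£224M, Loans to banks −£298M
  Liabilities: Bank reserves −£593M, Currency in circulation +£71M
Change in total Bank of England assets = -£522 million.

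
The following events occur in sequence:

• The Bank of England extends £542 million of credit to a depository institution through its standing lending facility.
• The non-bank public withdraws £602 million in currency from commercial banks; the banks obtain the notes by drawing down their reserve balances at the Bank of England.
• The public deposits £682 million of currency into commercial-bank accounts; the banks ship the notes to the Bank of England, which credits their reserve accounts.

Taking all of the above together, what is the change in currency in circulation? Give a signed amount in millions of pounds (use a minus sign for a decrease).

Discount-window loan £542 million: no currency enters or leaves circulation → 0.
Currency withdrawal £602 million: notes leave the central bank → +£602M.
Currency deposit £682 million: notes return to the central bank → −£682M.
Net: 0 + 602 − 682 = -£80 million.

-£80 million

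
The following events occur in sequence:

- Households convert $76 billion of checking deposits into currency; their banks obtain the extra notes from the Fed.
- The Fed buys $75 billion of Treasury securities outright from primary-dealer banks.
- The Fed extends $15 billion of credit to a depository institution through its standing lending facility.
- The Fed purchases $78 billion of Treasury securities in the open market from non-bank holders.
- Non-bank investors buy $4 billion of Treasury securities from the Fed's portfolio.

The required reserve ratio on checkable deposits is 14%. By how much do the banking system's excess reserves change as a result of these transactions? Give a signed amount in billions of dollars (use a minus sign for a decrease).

+$88.28 billion

Currency withdrawal $76 billion: reserves −$76B, deposits −$76B.
OMO purchase (from banks) $75 billion: reserves +$75B, deposits 0.
Discount-window loan $15 billion: reserves +$15B, deposits 0.
Asset purchase (from non-banks) $78 billion: reserves +$78B, deposits +$78B.
Asset sale (to non-banks) $4 billion: reserves −$4B, deposits −$4B.
Totals: Δreserves = +$88B, Δdeposits = −$2B.
Δrequired reserves = 14% × −$2B = −$0.28B.
Δexcess reserves = Δreserves − Δrequired = +$88B − (−$0.28B) = +$88.28 billion.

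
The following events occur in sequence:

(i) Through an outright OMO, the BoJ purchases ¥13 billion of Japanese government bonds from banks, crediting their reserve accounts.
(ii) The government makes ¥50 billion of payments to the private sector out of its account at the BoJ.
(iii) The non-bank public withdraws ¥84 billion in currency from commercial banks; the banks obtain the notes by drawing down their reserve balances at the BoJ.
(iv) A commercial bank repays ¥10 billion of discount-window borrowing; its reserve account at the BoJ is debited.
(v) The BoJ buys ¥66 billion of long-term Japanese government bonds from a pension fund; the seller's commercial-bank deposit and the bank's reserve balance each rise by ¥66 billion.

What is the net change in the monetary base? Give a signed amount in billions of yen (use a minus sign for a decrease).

+¥119 billion

BoJ balance sheet:
  Assets:      Securities +¥79B, Loans to banks −¥10B
  Liabilities: Bank reserves +¥35B, Currency in circulation +¥84B, Government deposits −¥50B
Commercial banking system:
  Assets:      Reserves at CB +¥35B, Securities −¥13B
  Liabilities: Checkable deposits +¥32B, Borrowings from CB −¥10B
Monetary base = currency + reserves: +¥84B + (+¥35B) = +¥119 billion.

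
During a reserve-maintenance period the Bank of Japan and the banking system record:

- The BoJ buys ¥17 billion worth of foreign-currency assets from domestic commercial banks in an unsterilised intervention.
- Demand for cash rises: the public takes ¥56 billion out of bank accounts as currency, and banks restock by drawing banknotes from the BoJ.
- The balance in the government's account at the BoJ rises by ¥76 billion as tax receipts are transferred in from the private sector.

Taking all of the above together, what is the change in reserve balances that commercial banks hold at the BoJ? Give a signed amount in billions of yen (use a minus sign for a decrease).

-¥115 billion

FX purchase ¥17 billion: the BoJ pays by crediting reserve accounts → +¥17B.
Currency withdrawal ¥56 billion: banks swap reserves for currency → −¥56B.
Government account inflow ¥76 billion: funds move from bank reserves into the government account → −¥76B.
Net: 17 − 56 − 76 = -¥115 billion.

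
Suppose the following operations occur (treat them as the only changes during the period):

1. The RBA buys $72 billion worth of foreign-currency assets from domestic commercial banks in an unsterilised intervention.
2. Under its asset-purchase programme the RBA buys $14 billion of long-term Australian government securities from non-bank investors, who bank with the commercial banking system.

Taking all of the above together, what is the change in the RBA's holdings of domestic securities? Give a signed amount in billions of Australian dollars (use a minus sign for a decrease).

+$14 billion

FX purchase $72 billion: the RBA's securities portfolio is untouched → 0.
Asset purchase (from non-banks) $14 billion: securities added to the RBA's portfolio → +$14B.
Net: 0 + 14 = +$14 billion.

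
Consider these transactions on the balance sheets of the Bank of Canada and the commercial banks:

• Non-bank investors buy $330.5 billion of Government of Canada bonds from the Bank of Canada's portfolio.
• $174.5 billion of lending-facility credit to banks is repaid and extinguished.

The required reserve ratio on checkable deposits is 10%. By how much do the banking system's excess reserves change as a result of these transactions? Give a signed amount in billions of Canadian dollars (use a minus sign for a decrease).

-$471.95 billion

Asset sale (to non-banks) $330.5 billion: reserves −$330.5B, deposits −$330.5B.
Discount-window repayment $174.5 billion: reserves −$174.5B, deposits 0.
Totals: Δreserves = −$505B, Δdeposits = −$330.5B.
Δrequired reserves = 10% × −$330.5B = −$33.05B.
Δexcess reserves = Δreserves − Δrequired = −$505B − (−$33.05B) = -$471.95 billion.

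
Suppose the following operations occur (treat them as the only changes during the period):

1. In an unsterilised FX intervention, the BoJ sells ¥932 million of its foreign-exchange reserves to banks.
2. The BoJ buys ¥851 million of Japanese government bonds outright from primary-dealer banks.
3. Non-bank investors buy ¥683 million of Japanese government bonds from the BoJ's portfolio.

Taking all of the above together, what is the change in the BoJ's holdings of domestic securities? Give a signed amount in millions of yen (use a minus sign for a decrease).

FX sale ¥932 million: the BoJ's securities portfolio is untouched → 0.
OMO purchase (from banks) ¥851 million: securities added to the BoJ's portfolio → +¥851M.
Asset sale (to non-banks) ¥683 million: securities removed from the BoJ's portfolio → −¥683M.
Net: 0 + 851 − 683 = +¥168 million.

+¥168 million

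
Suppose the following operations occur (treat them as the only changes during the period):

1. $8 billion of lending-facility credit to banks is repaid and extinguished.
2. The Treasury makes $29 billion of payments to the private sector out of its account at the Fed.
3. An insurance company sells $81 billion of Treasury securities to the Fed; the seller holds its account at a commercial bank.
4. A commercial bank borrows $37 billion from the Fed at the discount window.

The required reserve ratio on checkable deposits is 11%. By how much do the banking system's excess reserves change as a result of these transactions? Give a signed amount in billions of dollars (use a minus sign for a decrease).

Discount-window repayment $8 billion: reserves −$8B, deposits 0.
Government spending $29 billion: reserves +$29B, deposits +$29B.
Asset purchase (from non-banks) $81 billion: reserves +$81B, deposits +$81B.
Discount-window loan $37 billion: reserves +$37B, deposits 0.
Totals: Δreserves = +$139B, Δdeposits = +$110B.
Δrequired reserves = 11% × +$110B = +$12.1B.
Δexcess reserves = Δreserves − Δrequired = +$139B − (+$12.1B) = +$126.9 billion.

+$126.9 billion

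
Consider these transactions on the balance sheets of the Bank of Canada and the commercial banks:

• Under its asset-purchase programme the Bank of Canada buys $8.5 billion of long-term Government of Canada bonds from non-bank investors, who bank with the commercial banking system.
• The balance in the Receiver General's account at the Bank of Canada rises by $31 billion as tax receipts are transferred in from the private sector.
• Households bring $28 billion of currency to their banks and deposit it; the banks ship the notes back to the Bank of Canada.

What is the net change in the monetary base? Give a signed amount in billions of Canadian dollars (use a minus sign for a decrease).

Asset purchase (from non-banks) $8.5 billion: Bank of Canada balance sheet expands → +$8.5B.
Government account inflow $31 billion: reserves shift to a non-base liability → −$31B.
Currency deposit $28 billion: just a shift between currency and reserves — both are base money → 0.
Net: 8.5 − 31 + 0 = -$22.5 billion.

-$22.5 billion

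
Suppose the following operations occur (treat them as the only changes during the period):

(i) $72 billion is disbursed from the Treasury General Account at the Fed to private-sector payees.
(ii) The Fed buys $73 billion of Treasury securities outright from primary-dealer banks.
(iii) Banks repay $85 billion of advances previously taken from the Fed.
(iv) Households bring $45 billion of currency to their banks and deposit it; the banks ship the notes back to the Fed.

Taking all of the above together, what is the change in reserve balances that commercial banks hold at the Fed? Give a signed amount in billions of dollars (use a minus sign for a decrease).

+$105 billion

Government spending $72 billion: government payments flow into bank reserve accounts → +$72B.
OMO purchase (from banks) $73 billion: the Fed pays by crediting reserve accounts → +$73B.
Discount-window repayment $85 billion: repayment is debited from reserves → −$85B.
Currency deposit $45 billion: returned notes are swapped for reserve credit → +$45B.
Net: 72 + 73 − 85 + 45 = +$105 billion.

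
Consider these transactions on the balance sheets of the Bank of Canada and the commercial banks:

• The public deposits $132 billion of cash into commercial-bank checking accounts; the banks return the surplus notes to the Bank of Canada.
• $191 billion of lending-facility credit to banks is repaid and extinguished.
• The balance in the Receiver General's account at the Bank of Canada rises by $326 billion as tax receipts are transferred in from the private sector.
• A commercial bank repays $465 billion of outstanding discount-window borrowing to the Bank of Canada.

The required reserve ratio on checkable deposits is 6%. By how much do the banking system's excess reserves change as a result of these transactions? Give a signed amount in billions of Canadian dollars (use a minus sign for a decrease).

Currency deposit $132 billion: reserves +$132B, deposits +$132B.
Discount-window repayment $191 billion: reserves −$191B, deposits 0.
Government account inflow $326 billion: reserves −$326B, deposits −$326B.
Discount-window repayment $465 billion: reserves −$465B, deposits 0.
Totals: Δreserves = −$850B, Δdeposits = −$194B.
Δrequired reserves = 6% × −$194B = −$11.64B.
Δexcess reserves = Δreserves − Δrequired = −$850B − (−$11.64B) = -$838.36 billion.

-$838.36 billion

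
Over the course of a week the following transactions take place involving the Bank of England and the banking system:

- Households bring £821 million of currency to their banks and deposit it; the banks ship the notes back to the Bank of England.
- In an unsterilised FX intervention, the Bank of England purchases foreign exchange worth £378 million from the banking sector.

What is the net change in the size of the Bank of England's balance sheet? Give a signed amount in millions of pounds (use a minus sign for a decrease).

+£378 million

Currency deposit £821 million: only the composition of liabilities changes → 0.
FX purchase £378 million: a Bank of England asset is acquired → +£378M.
Net: 0 + 378 = +£378 million.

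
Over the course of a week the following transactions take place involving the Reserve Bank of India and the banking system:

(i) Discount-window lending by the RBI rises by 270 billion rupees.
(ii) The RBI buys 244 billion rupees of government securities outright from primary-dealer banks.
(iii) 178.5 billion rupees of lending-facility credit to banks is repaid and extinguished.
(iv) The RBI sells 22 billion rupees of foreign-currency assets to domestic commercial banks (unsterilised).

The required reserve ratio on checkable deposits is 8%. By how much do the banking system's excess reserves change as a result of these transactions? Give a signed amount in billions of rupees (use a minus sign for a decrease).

Discount-window loan 270 billion rupees: reserves +270B, deposits 0.
OMO purchase (from banks) 244 billion rupees: reserves +244B, deposits 0.
Discount-window repayment 178.5 billion rupees: reserves −178.5B, deposits 0.
FX sale 22 billion rupees: reserves −22B, deposits 0.
Totals: Δreserves = +313.5B, Δdeposits = 0.
Δrequired reserves = 8% × 0 = 0.
Δexcess reserves = Δreserves − Δrequired = +313.5B − (0) = +313.5 billion.

+313.5 billion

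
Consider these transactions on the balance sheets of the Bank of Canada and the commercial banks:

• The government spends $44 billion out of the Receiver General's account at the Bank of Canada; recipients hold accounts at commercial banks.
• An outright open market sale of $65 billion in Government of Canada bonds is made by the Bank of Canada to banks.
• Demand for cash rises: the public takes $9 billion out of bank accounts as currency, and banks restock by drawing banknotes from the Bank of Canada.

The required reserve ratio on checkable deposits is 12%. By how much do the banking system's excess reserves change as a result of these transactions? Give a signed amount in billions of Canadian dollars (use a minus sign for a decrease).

-$34.2 billion

Government spending $44 billion: reserves +$44B, deposits +$44B.
OMO sale (to banks) $65 billion: reserves −$65B, deposits 0.
Currency withdrawal $9 billion: reserves −$9B, deposits −$9B.
Totals: Δreserves = −$30B, Δdeposits = +$35B.
Δrequired reserves = 12% × +$35B = +$4.2B.
Δexcess reserves = Δreserves − Δrequired = −$30B − (+$4.2B) = -$34.2 billion.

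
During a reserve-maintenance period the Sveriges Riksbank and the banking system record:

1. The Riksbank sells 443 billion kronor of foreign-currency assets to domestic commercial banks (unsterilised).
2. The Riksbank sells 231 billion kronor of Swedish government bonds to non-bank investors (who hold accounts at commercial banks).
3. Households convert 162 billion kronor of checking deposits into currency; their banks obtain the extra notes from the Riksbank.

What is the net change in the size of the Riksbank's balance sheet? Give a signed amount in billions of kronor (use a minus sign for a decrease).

Riksbank balance sheet:
  Assets:      Securities −231B, Foreign assets −443B
  Liabilities: Bank reserves −836B, Currency in circulation +162B
Change in total Riksbank assets = -674 billion.

-674 billion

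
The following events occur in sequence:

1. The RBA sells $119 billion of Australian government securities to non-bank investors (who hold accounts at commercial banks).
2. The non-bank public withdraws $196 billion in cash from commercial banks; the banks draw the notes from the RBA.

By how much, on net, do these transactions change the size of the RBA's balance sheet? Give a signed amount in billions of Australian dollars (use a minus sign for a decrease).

Asset sale (to non-banks) $119 billion: an RBA asset is shed → −$119B.
Currency withdrawal $196 billion: only the composition of liabilities changes → 0.
Net: −119 + 0 = -$119 billion.

-$119 billion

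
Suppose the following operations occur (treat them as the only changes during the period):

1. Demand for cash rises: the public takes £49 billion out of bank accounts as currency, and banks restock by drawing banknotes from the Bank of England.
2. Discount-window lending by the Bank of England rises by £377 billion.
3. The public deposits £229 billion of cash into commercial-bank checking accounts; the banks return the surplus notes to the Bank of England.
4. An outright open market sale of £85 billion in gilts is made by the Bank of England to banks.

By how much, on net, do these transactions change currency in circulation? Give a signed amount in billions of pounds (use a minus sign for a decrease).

Currency withdrawal £49 billion: notes leave the central bank → +£49B.
Discount-window loan £377 billion: no currency enters or leaves circulation → 0.
Currency deposit £229 billion: notes return to the central bank → −£229B.
OMO sale (to banks) £85 billion: no currency enters or leaves circulation → 0.
Net: 49 + 0 − 229 + 0 = -£180 billion.

-£180 billion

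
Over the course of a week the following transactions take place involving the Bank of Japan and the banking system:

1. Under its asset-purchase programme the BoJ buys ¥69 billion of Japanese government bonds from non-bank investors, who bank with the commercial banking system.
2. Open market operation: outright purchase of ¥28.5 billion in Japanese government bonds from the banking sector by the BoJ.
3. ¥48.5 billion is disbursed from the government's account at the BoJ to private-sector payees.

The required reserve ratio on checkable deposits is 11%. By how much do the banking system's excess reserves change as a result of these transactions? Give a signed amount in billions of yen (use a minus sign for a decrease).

+¥133.075 billion

Asset purchase (from non-banks) ¥69 billion: reserves +¥69B, deposits +¥69B.
OMO purchase (from banks) ¥28.5 billion: reserves +¥28.5B, deposits 0.
Government spending ¥48.5 billion: reserves +¥48.5B, deposits +¥48.5B.
Totals: Δreserves = +¥146B, Δdeposits = +¥117.5B.
Δrequired reserves = 11% × +¥117.5B = +¥12.925B.
Δexcess reserves = Δreserves − Δrequired = +¥146B − (+¥12.925B) = +¥133.075 billion.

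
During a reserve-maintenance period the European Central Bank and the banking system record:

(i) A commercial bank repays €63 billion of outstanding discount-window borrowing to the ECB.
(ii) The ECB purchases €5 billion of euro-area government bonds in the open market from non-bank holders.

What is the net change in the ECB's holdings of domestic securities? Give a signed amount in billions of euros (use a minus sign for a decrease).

+€5 billion

ECB balance sheet:
  Assets:      Securities +€5B, Loans to banks −€63B
  Liabilities: Bank reserves −€58B
So the change in the ECB's holdings of domestic securities is +€5 billion.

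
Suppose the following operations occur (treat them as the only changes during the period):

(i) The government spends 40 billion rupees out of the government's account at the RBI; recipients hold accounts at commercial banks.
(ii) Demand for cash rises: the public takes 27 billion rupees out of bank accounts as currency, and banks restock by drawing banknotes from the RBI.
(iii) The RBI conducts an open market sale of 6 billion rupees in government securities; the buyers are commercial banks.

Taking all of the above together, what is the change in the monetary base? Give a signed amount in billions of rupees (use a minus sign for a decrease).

+34 billion

RBI balance sheet:
  Assets:      Securities −6B
  Liabilities: Bank reserves +7B, Currency in circulation +27B, Government deposits −40B
Monetary base = currency + reserves: +27B + (+7B) = +34 billion.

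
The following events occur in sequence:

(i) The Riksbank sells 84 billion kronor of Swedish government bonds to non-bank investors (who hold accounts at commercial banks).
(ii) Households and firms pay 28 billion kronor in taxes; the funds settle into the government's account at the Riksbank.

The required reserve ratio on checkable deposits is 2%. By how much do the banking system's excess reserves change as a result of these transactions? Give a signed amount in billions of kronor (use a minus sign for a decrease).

-109.76 billion

Asset sale (to non-banks) 84 billion kronor: reserves −84B, deposits −84B.
Government account inflow 28 billion kronor: reserves −28B, deposits −28B.
Totals: Δreserves = −112B, Δdeposits = −112B.
Δrequired reserves = 2% × −112B = −2.24B.
Δexcess reserves = Δreserves − Δrequired = −112B − (−2.24B) = -109.76 billion.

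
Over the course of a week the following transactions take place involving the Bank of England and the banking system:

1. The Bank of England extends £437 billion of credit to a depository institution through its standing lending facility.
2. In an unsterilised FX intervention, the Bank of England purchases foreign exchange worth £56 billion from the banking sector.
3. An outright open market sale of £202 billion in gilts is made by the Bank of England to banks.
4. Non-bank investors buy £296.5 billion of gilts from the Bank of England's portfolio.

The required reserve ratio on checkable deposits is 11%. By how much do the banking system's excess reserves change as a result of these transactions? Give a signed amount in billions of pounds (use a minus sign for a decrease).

Discount-window loan £437 billion: reserves +£437B, deposits 0.
FX purchase £56 billion: reserves +£56B, deposits 0.
OMO sale (to banks) £202 billion: reserves −£202B, deposits 0.
Asset sale (to non-banks) £296.5 billion: reserves −£296.5B, deposits −£296.5B.
Totals: Δreserves = −£5.5B, Δdeposits = −£296.5B.
Δrequired reserves = 11% × −£296.5B = −£32.615B.
Δexcess reserves = Δreserves − Δrequired = −£5.5B − (−£32.615B) = +£27.115 billion.

+£27.115 billion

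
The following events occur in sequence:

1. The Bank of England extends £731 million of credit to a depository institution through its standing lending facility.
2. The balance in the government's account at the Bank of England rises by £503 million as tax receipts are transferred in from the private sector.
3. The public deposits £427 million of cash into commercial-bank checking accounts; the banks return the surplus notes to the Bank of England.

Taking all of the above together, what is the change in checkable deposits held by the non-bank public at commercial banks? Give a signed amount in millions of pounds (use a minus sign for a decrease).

Bank of England balance sheet:
  Assets:      Loans to banks +£731M
  Liabilities: Bank reserves +£655M, Currency in circulation −£427M, Government deposits +£503M
Commercial banking system:
  Assets:      Reserves at CB +£655M
  Liabilities: Checkable deposits −£76M, Borrowings from CB +£731M
So the change in checkable deposits held by the non-bank public at commercial banks is -£76 million.

-£76 million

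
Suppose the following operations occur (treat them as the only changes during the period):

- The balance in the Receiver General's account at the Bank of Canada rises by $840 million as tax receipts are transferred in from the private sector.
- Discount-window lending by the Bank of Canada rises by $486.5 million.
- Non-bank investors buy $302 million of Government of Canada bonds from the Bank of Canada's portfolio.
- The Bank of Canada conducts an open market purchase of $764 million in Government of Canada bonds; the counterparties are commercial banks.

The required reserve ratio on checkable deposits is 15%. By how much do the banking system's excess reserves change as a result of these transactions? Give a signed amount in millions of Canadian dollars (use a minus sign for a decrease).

Government account inflow $840 million: reserves −$840M, deposits −$840M.
Discount-window loan $486.5 million: reserves +$486.5M, deposits 0.
Asset sale (to non-banks) $302 million: reserves −$302M, deposits −$302M.
OMO purchase (from banks) $764 million: reserves +$764M, deposits 0.
Totals: Δreserves = +$108.5M, Δdeposits = −$1142M.
Δrequired reserves = 15% × −$1142M = −$171.3M.
Δexcess reserves = Δreserves − Δrequired = +$108.5M − (−$171.3M) = +$279.8 million.

+$279.8 million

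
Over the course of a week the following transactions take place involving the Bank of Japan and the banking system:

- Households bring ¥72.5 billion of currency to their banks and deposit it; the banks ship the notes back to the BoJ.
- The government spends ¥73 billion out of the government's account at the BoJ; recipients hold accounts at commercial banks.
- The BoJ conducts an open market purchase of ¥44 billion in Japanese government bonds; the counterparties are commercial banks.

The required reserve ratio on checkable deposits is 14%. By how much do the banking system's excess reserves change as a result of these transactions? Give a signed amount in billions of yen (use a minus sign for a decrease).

Currency deposit ¥72.5 billion: reserves +¥72.5B, deposits +¥72.5B.
Government spending ¥73 billion: reserves +¥73B, deposits +¥73B.
OMO purchase (from banks) ¥44 billion: reserves +¥44B, deposits 0.
Totals: Δreserves = +¥189.5B, Δdeposits = +¥145.5B.
Δrequired reserves = 14% × +¥145.5B = +¥20.37B.
Δexcess reserves = Δreserves − Δrequired = +¥189.5B − (+¥20.37B) = +¥169.13 billion.

+¥169.13 billion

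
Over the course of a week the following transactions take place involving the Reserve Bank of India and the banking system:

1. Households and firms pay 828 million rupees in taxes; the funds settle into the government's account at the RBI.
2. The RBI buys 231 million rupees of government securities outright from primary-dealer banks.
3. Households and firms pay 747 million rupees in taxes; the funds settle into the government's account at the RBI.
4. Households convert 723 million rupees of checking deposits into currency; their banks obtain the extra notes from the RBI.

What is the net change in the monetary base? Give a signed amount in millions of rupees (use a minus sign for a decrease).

-1344 million

RBI balance sheet:
  Assets:      Securities +231M
  Liabilities: Bank reserves −2067M, Currency in circulation +723M, Government deposits +1575M
Commercial banking system:
  Assets:      Reserves at CB −2067M, Securities −231M
  Liabilities: Checkable deposits −2298M
Monetary base = currency + reserves: +723M + (−2067M) = -1344 million.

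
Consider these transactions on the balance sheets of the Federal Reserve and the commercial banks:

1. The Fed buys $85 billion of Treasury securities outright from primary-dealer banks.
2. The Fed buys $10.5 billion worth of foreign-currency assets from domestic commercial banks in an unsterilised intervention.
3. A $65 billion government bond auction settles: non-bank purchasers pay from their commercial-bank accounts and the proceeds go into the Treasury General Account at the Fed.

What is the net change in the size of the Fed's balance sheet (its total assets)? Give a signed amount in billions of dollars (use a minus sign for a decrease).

OMO purchase (from banks) $85 billion: a Fed asset is acquired → +$85B.
FX purchase $10.5 billion: a Fed asset is acquired → +$10.5B.
Government account inflow $65 billion: only the composition of liabilities changes → 0.
Net: 85 + 10.5 + 0 = +$95.5 billion.

+$95.5 billion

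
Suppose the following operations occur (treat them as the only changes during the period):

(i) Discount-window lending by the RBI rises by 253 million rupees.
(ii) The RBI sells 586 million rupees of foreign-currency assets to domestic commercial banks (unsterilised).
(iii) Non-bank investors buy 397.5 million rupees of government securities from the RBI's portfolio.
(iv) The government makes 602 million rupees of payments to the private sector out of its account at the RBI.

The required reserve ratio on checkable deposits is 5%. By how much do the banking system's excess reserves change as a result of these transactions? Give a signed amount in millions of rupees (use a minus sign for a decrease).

-138.725 million

Discount-window loan 253 million rupees: reserves +253M, deposits 0.
FX sale 586 million rupees: reserves −586M, deposits 0.
Asset sale (to non-banks) 397.5 million rupees: reserves −397.5M, deposits −397.5M.
Government spending 602 million rupees: reserves +602M, deposits +602M.
Totals: Δreserves = −128.5M, Δdeposits = +204.5M.
Δrequired reserves = 5% × +204.5M = +10.225M.
Δexcess reserves = Δreserves − Δrequired = −128.5M − (+10.225M) = -138.725 million.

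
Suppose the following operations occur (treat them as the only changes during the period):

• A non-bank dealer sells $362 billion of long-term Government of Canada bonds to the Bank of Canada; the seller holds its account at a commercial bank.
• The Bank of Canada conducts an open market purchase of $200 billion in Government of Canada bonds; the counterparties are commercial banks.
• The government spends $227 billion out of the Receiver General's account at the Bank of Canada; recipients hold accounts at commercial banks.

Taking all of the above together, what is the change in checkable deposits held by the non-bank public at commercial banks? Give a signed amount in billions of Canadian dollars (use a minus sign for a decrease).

+$589 billion

Asset purchase (from non-banks) $362 billion: non-bank counterparties' bank balances rise → +$362B.
OMO purchase (from banks) $200 billion: the counterparty is a bank, so public deposits are unchanged → 0.
Government spending $227 billion: non-bank counterparties' bank balances rise → +$227B.
Net: 362 + 0 + 227 = +$589 billion.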